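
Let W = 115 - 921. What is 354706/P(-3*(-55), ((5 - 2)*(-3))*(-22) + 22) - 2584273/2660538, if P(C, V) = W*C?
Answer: -6501976051/1786994690 ≈ -3.6385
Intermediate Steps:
W = -806
P(C, V) = -806*C
354706/P(-3*(-55), ((5 - 2)*(-3))*(-22) + 22) - 2584273/2660538 = 354706/((-(-2418)*(-55))) - 2584273/2660538 = 354706/((-806*165)) - 2584273*1/2660538 = 354706/(-132990) - 2584273/2660538 = 354706*(-1/132990) - 2584273/2660538 = -16123/6045 - 2584273/2660538 = -6501976051/1786994690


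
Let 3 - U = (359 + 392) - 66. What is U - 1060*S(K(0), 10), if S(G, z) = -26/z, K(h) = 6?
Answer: 2074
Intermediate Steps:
U = -682 (U = 3 - ((359 + 392) - 66) = 3 - (751 - 66) = 3 - 1*685 = 3 - 685 = -682)
U - 1060*S(K(0), 10) = -682 - (-27560)/10 = -682 - 1060*(-13/5) = -682 + 2756 = 2074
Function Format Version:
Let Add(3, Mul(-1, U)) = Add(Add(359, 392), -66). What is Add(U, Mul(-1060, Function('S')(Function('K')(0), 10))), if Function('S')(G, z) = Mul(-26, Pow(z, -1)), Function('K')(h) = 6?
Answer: 2074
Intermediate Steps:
U = -682 (U = Add(3, Mul(-1, Add(Add(359, 392), -66))) = Add(3, Mul(-1, Add(751, -66))) = Add(3, Mul(-1, 685)) = Add(3, -685) = -682)
Add(U, Mul(-1060, Function('S')(Function('K')(0), 10))) = Add(-682, Mul(-1060, Mul(-26, Pow(10, -1)))) = Add(-682, Mul(-1060, Mul(-26, Rational(1, 10)))) = Add(-682, Mul(-1060, Rational(-13, 5))) = Add(-682, 2756) = 2074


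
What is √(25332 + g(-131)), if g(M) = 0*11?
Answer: 2*√6333 ≈ 159.16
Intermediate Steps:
g(M) = 0
√(25332 + g(-131)) = √(25332 + 0) = √25332 = 2*√6333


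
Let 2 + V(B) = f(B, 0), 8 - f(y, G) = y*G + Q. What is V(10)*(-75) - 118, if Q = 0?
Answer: -568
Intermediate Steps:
f(y, G) = 8 - G*y (f(y, G) = 8 - (y*G + 0) = 8 - (G*y + 0) = 8 - G*y)
V(B) = 6 (V(B) = -2 + (8 - 1*0*B) = -2 + (8 + 0) = -2 + 8 = 6)
V(10)*(-75) - 118 = 6*(-75) - 118 = -450 - 118 = -568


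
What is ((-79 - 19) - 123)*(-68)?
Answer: 15028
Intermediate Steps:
((-79 - 19) - 123)*(-68) = (-98 - 123)*(-68) = -221*(-68) = 15028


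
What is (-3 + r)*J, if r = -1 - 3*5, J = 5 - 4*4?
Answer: 209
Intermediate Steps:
J = -11 (J = 5 - 16 = -11)
r = -16 (r = -1 - 15 = -16)
(-3 + r)*J = (-3 - 16)*(-11) = -19*(-11) = 209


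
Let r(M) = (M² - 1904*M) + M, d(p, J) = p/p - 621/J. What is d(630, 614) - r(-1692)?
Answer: -3734802367/614 ≈ -6.0827e+6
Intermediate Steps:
d(p, J) = 1 - 621/J
r(M) = M² - 1903*M
d(630, 614) - r(-1692) = (-621 + 614)/614 - (-1692)*(-1903 - 1692) = (1/614)*(-7) - (-1692)*(-3595) = -7/614 - 1*6082740 = -7/614 - 6082740 = -3734802367/614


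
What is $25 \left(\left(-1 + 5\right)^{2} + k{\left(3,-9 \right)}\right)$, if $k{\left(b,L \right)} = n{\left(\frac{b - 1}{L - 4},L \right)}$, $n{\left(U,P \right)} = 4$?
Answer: $500$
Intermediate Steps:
$k{\left(b,L \right)} = 4$
$25 \left(\left(-1 + 5\right)^{2} + k{\left(3,-9 \right)}\right) = 25 \left(\left(-1 + 5\right)^{2} + 4\right) = 25 \left(4^{2} + 4\right) = 25 \left(16 + 4\right) = 25 \cdot 20 = 500$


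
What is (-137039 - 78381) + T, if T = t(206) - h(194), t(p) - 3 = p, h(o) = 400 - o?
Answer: -215417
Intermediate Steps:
t(p) = 3 + p
T = 3 (T = (3 + 206) - (400 - 1*194) = 209 - (400 - 194) = 209 - 1*206 = 209 - 206 = 3)
(-137039 - 78381) + T = (-137039 - 78381) + 3 = -215420 + 3 = -215417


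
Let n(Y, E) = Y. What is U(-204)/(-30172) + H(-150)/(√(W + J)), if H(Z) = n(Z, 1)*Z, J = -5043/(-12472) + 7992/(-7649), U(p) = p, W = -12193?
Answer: 51/7543 - 45000*I*√27743095797842120422/1163252915621 ≈ 0.0067612 - 203.76*I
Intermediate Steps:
J = -61102317/95398328 (J = -5043*(-1/12472) + 7992*(-1/7649) = 5043/12472 - 7992/7649 = -61102317/95398328 ≈ -0.64050)
H(Z) = Z² (H(Z) = Z*Z = Z²)
U(-204)/(-30172) + H(-150)/(√(W + J)) = -204/(-30172) + (-150)²/(√(-12193 - 61102317/95398328)) = -204*(-1/30172) + 22500/(√(-1163252915621/95398328)) = 51/7543 + 22500/((I*√27743095797842120422/47699164)) = 51/7543 + 22500*(-2*I*√27743095797842120422/1163252915621) = 51/7543 - 45000*I*√27743095797842120422/1163252915621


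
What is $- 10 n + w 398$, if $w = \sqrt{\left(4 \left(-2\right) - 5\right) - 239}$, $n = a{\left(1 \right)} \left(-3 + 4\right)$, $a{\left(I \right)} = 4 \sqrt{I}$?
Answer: $-40 + 2388 i \sqrt{7} \approx -40.0 + 6318.1 i$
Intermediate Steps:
$n = 4$ ($n = 4 \sqrt{1} \left(-3 + 4\right) = 4 \cdot 1 \cdot 1 = 4 \cdot 1 = 4$)
$w = 6 i \sqrt{7}$ ($w = \sqrt{\left(-8 - 5\right) - 239} = \sqrt{-13 - 239} = \sqrt{-252} = 6 i \sqrt{7} \approx 15.875 i$)
$- 10 n + w 398 = \left(-10\right) 4 + 6 i \sqrt{7} \cdot 398 = -40 + 2388 i \sqrt{7}$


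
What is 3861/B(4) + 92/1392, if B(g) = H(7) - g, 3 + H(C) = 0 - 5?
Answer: -55973/174 ≈ -321.68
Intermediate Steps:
H(C) = -8 (H(C) = -3 + (0 - 5) = -3 - 5 = -8)
B(g) = -8 - g
3861/B(4) + 92/1392 = 3861/(-8 - 1*4) + 92/1392 = 3861/(-8 - 4) + 92*(1/1392) = 3861/(-12) + 23/348 = 3861*(-1/12) + 23/348 = -1287/4 + 23/348 = -55973/174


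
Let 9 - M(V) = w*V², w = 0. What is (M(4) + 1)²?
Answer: 100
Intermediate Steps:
M(V) = 9 (M(V) = 9 - 0*V² = 9 - 1*0 = 9 + 0 = 9)
(M(4) + 1)² = (9 + 1)² = 10² = 100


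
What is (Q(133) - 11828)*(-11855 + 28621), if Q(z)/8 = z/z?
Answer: -198174120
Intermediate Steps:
Q(z) = 8 (Q(z) = 8*(z/z) = 8*1 = 8)
(Q(133) - 11828)*(-11855 + 28621) = (8 - 11828)*(-11855 + 28621) = -11820*16766 = -198174120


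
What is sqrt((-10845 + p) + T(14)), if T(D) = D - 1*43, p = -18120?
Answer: I*sqrt(28994) ≈ 170.28*I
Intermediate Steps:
T(D) = -43 + D (T(D) = D - 43 = -43 + D)
sqrt((-10845 + p) + T(14)) = sqrt((-10845 - 18120) + (-43 + 14)) = sqrt(-28965 - 29) = sqrt(-28994) = I*sqrt(28994)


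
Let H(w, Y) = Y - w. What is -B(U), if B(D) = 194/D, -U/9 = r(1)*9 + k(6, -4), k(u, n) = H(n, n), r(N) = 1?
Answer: 194/81 ≈ 2.3951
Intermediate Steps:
k(u, n) = 0 (k(u, n) = n - n = 0)
U = -81 (U = -9*(1*9 + 0) = -9*(9 + 0) = -9*9 = -81)
-B(U) = -194/(-81) = -194*(-1)/81 = -1*(-194/81) = 194/81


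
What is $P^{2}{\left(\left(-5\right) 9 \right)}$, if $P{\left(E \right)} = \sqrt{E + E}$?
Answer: $-90$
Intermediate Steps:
$P{\left(E \right)} = \sqrt{2} \sqrt{E}$ ($P{\left(E \right)} = \sqrt{2 E} = \sqrt{2} \sqrt{E}$)
$P^{2}{\left(\left(-5\right) 9 \right)} = \left(\sqrt{2} \sqrt{\left(-5\right) 9}\right)^{2} = \left(\sqrt{2} \sqrt{-45}\right)^{2} = \left(\sqrt{2} \cdot 3 i \sqrt{5}\right)^{2} = \left(3 i \sqrt{10}\right)^{2} = -90$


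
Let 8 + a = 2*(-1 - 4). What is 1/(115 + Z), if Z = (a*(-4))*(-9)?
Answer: -1/533 ≈ -0.0018762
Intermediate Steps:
a = -18 (a = -8 + 2*(-1 - 4) = -8 + 2*(-5) = -8 - 10 = -18)
Z = -648 (Z = -18*(-4)*(-9) = 72*(-9) = -648)
1/(115 + Z) = 1/(115 - 648) = 1/(-533) = -1/533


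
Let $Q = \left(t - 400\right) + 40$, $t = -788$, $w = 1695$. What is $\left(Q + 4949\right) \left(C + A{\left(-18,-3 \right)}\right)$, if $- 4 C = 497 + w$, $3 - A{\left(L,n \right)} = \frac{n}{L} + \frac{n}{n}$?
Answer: $- \frac{4151959}{2} \approx -2.076 \cdot 10^{6}$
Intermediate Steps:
$A{\left(L,n \right)} = 2 - \frac{n}{L}$ ($A{\left(L,n \right)} = 3 - \left(\frac{n}{L} + \frac{n}{n}\right) = 3 - \left(\frac{n}{L} + 1\right) = 3 - \left(1 + \frac{n}{L}\right) = 2 - \frac{n}{L}$)
$Q = -1148$ ($Q = \left(-788 - 400\right) + 40 = -1188 + 40 = -1148$)
$C = -548$ ($C = - \frac{497 + 1695}{4} = \left(- \frac{1}{4}\right) 2192 = -548$)
$\left(Q + 4949\right) \left(C + A{\left(-18,-3 \right)}\right) = \left(-1148 + 4949\right) \left(-548 + \left(2 - - \frac{3}{-18}\right)\right) = 3801 \left(-548 + \left(2 - \left(-3\right) \left(- \frac{1}{18}\right)\right)\right) = 3801 \left(-548 + \left(2 - \frac{1}{6}\right)\right) = 3801 \left(-548 + \frac{11}{6}\right) = 3801 \left(- \frac{3277}{6}\right) = - \frac{4151959}{2}$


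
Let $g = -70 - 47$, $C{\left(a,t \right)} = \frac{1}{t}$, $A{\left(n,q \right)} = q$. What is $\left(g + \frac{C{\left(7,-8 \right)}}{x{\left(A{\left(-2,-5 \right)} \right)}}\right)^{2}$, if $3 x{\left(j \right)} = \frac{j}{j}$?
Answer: $\frac{881721}{64} \approx 13777.0$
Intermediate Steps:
$x{\left(j \right)} = \frac{1}{3}$ ($x{\left(j \right)} = \frac{j \frac{1}{j}}{3} = \frac{1}{3} \cdot 1 = \frac{1}{3}$)
$g = -117$
$\left(g + \frac{C{\left(7,-8 \right)}}{x{\left(A{\left(-2,-5 \right)} \right)}}\right)^{2} = \left(-117 + \frac{\frac{1}{\frac{1}{3}}}{-8}\right)^{2} = \left(-117 - \frac{3}{8}\right)^{2} = \left(- \frac{939}{8}\right)^{2} = \frac{881721}{64}$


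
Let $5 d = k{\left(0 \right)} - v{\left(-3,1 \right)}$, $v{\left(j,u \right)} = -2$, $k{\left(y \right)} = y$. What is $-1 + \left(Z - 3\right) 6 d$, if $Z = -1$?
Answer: $- \frac{53}{5} \approx -10.6$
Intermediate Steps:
$d = \frac{2}{5}$ ($d = \frac{0 - -2}{5} = \frac{0 + 2}{5} = \frac{1}{5} \cdot 2 = \frac{2}{5} \approx 0.4$)
$-1 + \left(Z - 3\right) 6 d = -1 + \left(-1 - 3\right) 6 \cdot \frac{2}{5} = -1 + \left(-4\right) 6 \cdot \frac{2}{5} = -1 - \frac{48}{5} = - \frac{53}{5}$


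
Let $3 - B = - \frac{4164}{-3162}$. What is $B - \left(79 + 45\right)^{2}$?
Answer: $- \frac{8102265}{527} \approx -15374.0$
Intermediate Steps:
$B = \frac{887}{527}$ ($B = 3 - - \frac{4164}{-3162} = 3 - \left(-4164\right) \left(- \frac{1}{3162}\right) = 3 - \frac{694}{527} = \frac{887}{527} \approx 1.6831$)
$B - \left(79 + 45\right)^{2} = \frac{887}{527} - \left(79 + 45\right)^{2} = \frac{887}{527} - 124^{2} = \frac{887}{527} - 15376 = - \frac{8102265}{527}$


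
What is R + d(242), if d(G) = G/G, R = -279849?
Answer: -279848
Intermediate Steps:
d(G) = 1
R + d(242) = -279849 + 1 = -279848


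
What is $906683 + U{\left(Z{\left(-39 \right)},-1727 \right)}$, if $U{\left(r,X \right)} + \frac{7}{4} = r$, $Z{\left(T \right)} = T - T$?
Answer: $\frac{3626725}{4} \approx 9.0668 \cdot 10^{5}$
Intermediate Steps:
$Z{\left(T \right)} = 0$
$U{\left(r,X \right)} = - \frac{7}{4} + r$
$906683 + U{\left(Z{\left(-39 \right)},-1727 \right)} = 906683 + \left(- \frac{7}{4} + 0\right) = 906683 - \frac{7}{4} = \frac{3626725}{4}$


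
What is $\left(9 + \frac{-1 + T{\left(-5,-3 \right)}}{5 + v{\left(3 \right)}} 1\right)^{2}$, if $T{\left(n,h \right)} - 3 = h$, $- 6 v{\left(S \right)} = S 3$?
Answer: $\frac{3721}{49} \approx 75.939$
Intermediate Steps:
$v{\left(S \right)} = - \frac{S}{2}$ ($v{\left(S \right)} = - \frac{S 3}{6} = - \frac{3 S}{6} = - \frac{S}{2}$)
$T{\left(n,h \right)} = 3 + h$
$\left(9 + \frac{-1 + T{\left(-5,-3 \right)}}{5 + v{\left(3 \right)}} 1\right)^{2} = \left(9 + \frac{-1 + \left(3 - 3\right)}{5 - \frac{3}{2}} \cdot 1\right)^{2} = \left(9 + \frac{-1 + 0}{5 - \frac{3}{2}} \cdot 1\right)^{2} = \left(9 + - \frac{1}{\frac{7}{2}} \cdot 1\right)^{2} = \left(9 + \left(-1\right) \frac{2}{7} \cdot 1\right)^{2} = \left(9 - \frac{2}{7}\right)^{2} = \left(\frac{61}{7}\right)^{2} = \frac{3721}{49}$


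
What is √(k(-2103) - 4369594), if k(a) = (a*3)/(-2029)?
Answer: 7*I*√367120631257/2029 ≈ 2090.4*I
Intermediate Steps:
k(a) = -3*a/2029 (k(a) = (3*a)*(-1/2029) = -3*a/2029)
√(k(-2103) - 4369594) = √(-3/2029*(-2103) - 4369594) = √(6309/2029 - 4369594) = √(-8865899917/2029) = 7*I*√367120631257/2029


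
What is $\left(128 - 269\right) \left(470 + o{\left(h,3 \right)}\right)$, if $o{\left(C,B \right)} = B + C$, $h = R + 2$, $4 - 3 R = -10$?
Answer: $-67633$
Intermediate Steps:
$R = \frac{14}{3}$ ($R = \frac{4}{3} - - \frac{10}{3} = \frac{4}{3} + \frac{10}{3} = \frac{14}{3} \approx 4.6667$)
$h = \frac{20}{3}$ ($h = \frac{14}{3} + 2 = \frac{20}{3} \approx 6.6667$)
$\left(128 - 269\right) \left(470 + o{\left(h,3 \right)}\right) = \left(128 - 269\right) \left(470 + \left(3 + \frac{20}{3}\right)\right) = - 141 \left(470 + \frac{29}{3}\right) = \left(-141\right) \frac{1439}{3} = -67633$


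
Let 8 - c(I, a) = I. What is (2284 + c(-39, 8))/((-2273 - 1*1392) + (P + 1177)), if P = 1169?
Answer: -2331/1319 ≈ -1.7672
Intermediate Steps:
c(I, a) = 8 - I
(2284 + c(-39, 8))/((-2273 - 1*1392) + (P + 1177)) = (2284 + (8 - 1*(-39)))/((-2273 - 1*1392) + (1169 + 1177)) = (2284 + (8 + 39))/((-2273 - 1392) + 2346) = (2284 + 47)/(-3665 + 2346) = 2331/(-1319) = 2331*(-1/1319) = -2331/1319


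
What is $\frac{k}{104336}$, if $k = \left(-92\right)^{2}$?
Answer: $\frac{529}{6521} \approx 0.081123$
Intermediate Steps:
$k = 8464$
$\frac{k}{104336} = \frac{8464}{104336} = 8464 \cdot \frac{1}{104336} = \frac{529}{6521}$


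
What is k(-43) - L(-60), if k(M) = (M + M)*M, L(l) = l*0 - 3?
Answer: 3701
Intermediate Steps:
L(l) = -3 (L(l) = 0 - 3 = -3)
k(M) = 2*M² (k(M) = (2*M)*M = 2*M²)
k(-43) - L(-60) = 2*(-43)² - 1*(-3) = 2*1849 + 3 = 3698 + 3 = 3701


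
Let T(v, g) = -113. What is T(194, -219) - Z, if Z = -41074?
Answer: 40961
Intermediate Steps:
T(194, -219) - Z = -113 - 1*(-41074) = -113 + 41074 = 40961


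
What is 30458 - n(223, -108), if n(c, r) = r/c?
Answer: 6792242/223 ≈ 30458.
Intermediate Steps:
30458 - n(223, -108) = 30458 - (-108)/223 = 30458 - 1*(-108/223) = 30458 + 108/223 = 6792242/223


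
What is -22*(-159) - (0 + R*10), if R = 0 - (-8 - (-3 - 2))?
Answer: 3468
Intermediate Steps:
R = 3 (R = 0 - (-8 - 1*(-5)) = 0 - (-8 + 5) = 0 - 1*(-3) = 0 + 3 = 3)
-22*(-159) - (0 + R*10) = -22*(-159) - (0 + 3*10) = 3498 - (0 + 30) = 3498 - 1*30 = 3498 - 30 = 3468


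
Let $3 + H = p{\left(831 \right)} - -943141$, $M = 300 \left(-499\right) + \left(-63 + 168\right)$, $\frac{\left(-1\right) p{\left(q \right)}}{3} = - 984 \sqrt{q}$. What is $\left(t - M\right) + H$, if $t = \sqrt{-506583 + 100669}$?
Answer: $1092733 + 2952 \sqrt{831} + i \sqrt{405914} \approx 1.1778 \cdot 10^{6} + 637.11 i$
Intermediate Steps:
$p{\left(q \right)} = 2952 \sqrt{q}$ ($p{\left(q \right)} = - 3 \left(- 984 \sqrt{q}\right) = 2952 \sqrt{q}$)
$t = i \sqrt{405914}$ ($t = \sqrt{-405914} = i \sqrt{405914} \approx 637.11 i$)
$M = -149595$ ($M = -149700 + 105 = -149595$)
$H = 943138 + 2952 \sqrt{831}$ ($H = -3 + \left(2952 \sqrt{831} - -943141\right) = -3 + \left(2952 \sqrt{831} + 943141\right) = -3 + \left(943141 + 2952 \sqrt{831}\right) = 943138 + 2952 \sqrt{831} \approx 1.0282 \cdot 10^{6}$)
$\left(t - M\right) + H = \left(i \sqrt{405914} - -149595\right) + \left(943138 + 2952 \sqrt{831}\right) = \left(i \sqrt{405914} + 149595\right) + \left(943138 + 2952 \sqrt{831}\right) = \left(149595 + i \sqrt{405914}\right) + \left(943138 + 2952 \sqrt{831}\right) = 1092733 + 2952 \sqrt{831} + i \sqrt{405914}$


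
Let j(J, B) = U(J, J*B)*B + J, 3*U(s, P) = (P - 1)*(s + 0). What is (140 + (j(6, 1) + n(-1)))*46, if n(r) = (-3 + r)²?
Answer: 7912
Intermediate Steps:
U(s, P) = s*(-1 + P)/3 (U(s, P) = ((P - 1)*(s + 0))/3 = ((-1 + P)*s)/3 = (s*(-1 + P))/3 = s*(-1 + P)/3)
j(J, B) = J + B*J*(-1 + B*J)/3 (j(J, B) = (J*(-1 + J*B)/3)*B + J = (J*(-1 + B*J)/3)*B + J = B*J*(-1 + B*J)/3 + J = J + B*J*(-1 + B*J)/3)
(140 + (j(6, 1) + n(-1)))*46 = (140 + ((⅓)*6*(3 + 1*(-1 + 1*6)) + (-3 - 1)²))*46 = (140 + ((⅓)*6*(3 + 1*(-1 + 6)) + (-4)²))*46 = (140 + ((⅓)*6*(3 + 1*5) + 16))*46 = (140 + ((⅓)*6*(3 + 5) + 16))*46 = (140 + ((⅓)*6*8 + 16))*46 = (140 + (16 + 16))*46 = (140 + 32)*46 = 172*46 = 7912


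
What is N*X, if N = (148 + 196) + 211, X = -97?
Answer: -53835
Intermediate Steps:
N = 555 (N = 344 + 211 = 555)
N*X = 555*(-97) = -53835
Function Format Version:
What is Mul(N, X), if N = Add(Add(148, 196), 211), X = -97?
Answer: -53835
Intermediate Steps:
N = 555 (N = Add(344, 211) = 555)
Mul(N, X) = Mul(555, -97) = -53835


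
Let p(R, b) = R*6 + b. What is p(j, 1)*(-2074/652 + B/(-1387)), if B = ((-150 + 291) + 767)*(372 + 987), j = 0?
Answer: -403713191/452162 ≈ -892.85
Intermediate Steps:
p(R, b) = b + 6*R (p(R, b) = 6*R + b = b + 6*R)
B = 1233972 (B = (141 + 767)*1359 = 908*1359 = 1233972)
p(j, 1)*(-2074/652 + B/(-1387)) = (1 + 6*0)*(-2074/652 + 1233972/(-1387)) = (1 + 0)*(-2074*1/652 + 1233972*(-1/1387)) = 1*(-1037/326 - 1233972/1387) = 1*(-403713191/452162) = -403713191/452162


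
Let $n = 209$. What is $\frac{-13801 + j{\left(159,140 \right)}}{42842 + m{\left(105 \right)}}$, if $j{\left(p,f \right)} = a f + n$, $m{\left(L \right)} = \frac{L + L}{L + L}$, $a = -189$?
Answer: $- \frac{40052}{42843} \approx -0.93486$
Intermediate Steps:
$m{\left(L \right)} = 1$ ($m{\left(L \right)} = \frac{2 L}{2 L} = 2 L \frac{1}{2 L} = 1$)
$j{\left(p,f \right)} = 209 - 189 f$ ($j{\left(p,f \right)} = - 189 f + 209 = 209 - 189 f$)
$\frac{-13801 + j{\left(159,140 \right)}}{42842 + m{\left(105 \right)}} = \frac{-13801 + \left(209 - 26460\right)}{42842 + 1} = \frac{-13801 + \left(209 - 26460\right)}{42843} = \left(-13801 - 26251\right) \frac{1}{42843} = \left(-40052\right) \frac{1}{42843} = - \frac{40052}{42843}$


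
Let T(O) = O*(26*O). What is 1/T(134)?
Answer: 1/466856 ≈ 2.1420e-6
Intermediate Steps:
T(O) = 26*O²
1/T(134) = 1/(26*134²) = 1/(26*17956) = 1/466856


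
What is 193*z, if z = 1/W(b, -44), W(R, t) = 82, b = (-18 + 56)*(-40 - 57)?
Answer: 193/82 ≈ 2.3537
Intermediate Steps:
b = -3686 (b = 38*(-97) = -3686)
z = 1/82 ≈ 0.012195
193*z = 193*(1/82) = 193/82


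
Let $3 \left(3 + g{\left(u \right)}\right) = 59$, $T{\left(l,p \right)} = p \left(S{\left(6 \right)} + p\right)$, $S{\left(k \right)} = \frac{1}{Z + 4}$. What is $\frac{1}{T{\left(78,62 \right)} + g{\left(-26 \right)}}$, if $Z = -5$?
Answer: $\frac{3}{11396} \approx 0.00026325$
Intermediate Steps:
$S{\left(k \right)} = -1$ ($S{\left(k \right)} = \frac{1}{-5 + 4} = \frac{1}{-1} = -1$)
$T{\left(l,p \right)} = p \left(-1 + p\right)$
$g{\left(u \right)} = \frac{50}{3}$ ($g{\left(u \right)} = -3 + \frac{1}{3} \cdot 59 = -3 + \frac{59}{3} = \frac{50}{3}$)
$\frac{1}{T{\left(78,62 \right)} + g{\left(-26 \right)}} = \frac{1}{62 \left(-1 + 62\right) + \frac{50}{3}} = \frac{1}{62 \cdot 61 + \frac{50}{3}} = \frac{1}{3782 + \frac{50}{3}} = \frac{1}{\frac{11396}{3}} = \frac{3}{11396}$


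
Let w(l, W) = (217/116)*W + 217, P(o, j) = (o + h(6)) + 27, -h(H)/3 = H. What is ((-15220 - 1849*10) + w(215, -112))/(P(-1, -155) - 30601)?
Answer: 977373/887197 ≈ 1.1016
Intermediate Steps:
h(H) = -3*H
P(o, j) = 9 + o (P(o, j) = (o - 3*6) + 27 = (o - 18) + 27 = (-18 + o) + 27 = 9 + o)
w(l, W) = 217 + 217*W/116 (w(l, W) = (217*(1/116))*W + 217 = 217*W/116 + 217 = 217 + 217*W/116)
((-15220 - 1849*10) + w(215, -112))/(P(-1, -155) - 30601) = ((-15220 - 1849*10) + (217 + (217/116)*(-112)))/((9 - 1) - 30601) = ((-15220 - 18490) + (217 - 6076/29))/(8 - 30601) = (-33710 + 217/29)/(-30593) = -977373/29*(-1/30593) = 977373/887197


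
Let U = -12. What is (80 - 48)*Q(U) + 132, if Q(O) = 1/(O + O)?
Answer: 392/3 ≈ 130.67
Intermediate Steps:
Q(O) = 1/(2*O)
(80 - 48)*Q(U) + 132 = (80 - 48)*((1/2)/(-12)) + 132 = 32*((1/2)*(-1/12)) + 132 = 32*(-1/24) + 132 = -4/3 + 132 = 392/3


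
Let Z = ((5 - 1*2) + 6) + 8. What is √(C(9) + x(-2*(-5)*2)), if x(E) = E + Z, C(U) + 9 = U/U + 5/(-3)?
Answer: √246/3 ≈ 5.2281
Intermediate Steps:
Z = 17 (Z = ((5 - 2) + 6) + 8 = (3 + 6) + 8 = 9 + 8 = 17)
C(U) = -29/3 (C(U) = -9 + (U/U + 5/(-3)) = -9 + (1 + 5*(-⅓)) = -9 + (1 - 5/3) = -9 - ⅔ = -29/3)
x(E) = 17 + E (x(E) = E + 17 = 17 + E)
√(C(9) + x(-2*(-5)*2)) = √(-29/3 + (17 - 2*(-5)*2)) = √(-29/3 + (17 + 10*2)) = √(-29/3 + (17 + 20)) = √(-29/3 + 37) = √(82/3) = √246/3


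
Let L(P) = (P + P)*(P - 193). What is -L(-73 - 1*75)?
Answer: -100936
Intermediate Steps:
L(P) = 2*P*(-193 + P) (L(P) = (2*P)*(-193 + P) = 2*P*(-193 + P))
-L(-73 - 1*75) = -2*(-73 - 1*75)*(-193 + (-73 - 1*75)) = -2*(-73 - 75)*(-193 + (-73 - 75)) = -2*(-148)*(-193 - 148) = -2*(-148)*(-341) = -1*100936 = -100936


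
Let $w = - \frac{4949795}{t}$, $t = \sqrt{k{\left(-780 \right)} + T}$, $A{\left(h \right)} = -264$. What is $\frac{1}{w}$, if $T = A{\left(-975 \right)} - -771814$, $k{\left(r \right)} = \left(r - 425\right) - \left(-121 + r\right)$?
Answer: $- \frac{3 \sqrt{85694}}{4949795} \approx -0.00017742$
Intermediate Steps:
$k{\left(r \right)} = -304$ ($k{\left(r \right)} = \left(-425 + r\right) - \left(-121 + r\right) = -304$)
$T = 771550$ ($T = -264 - -771814 = -264 + 771814 = 771550$)
$t = 3 \sqrt{85694}$ ($t = \sqrt{-304 + 771550} = \sqrt{771246} = 3 \sqrt{85694} \approx 878.21$)
$w = - \frac{4949795 \sqrt{85694}}{257082}$ ($w = - \frac{4949795}{3 \sqrt{85694}} = - 4949795 \frac{\sqrt{85694}}{257082} = - \frac{4949795 \sqrt{85694}}{257082} \approx -5636.3$)
$\frac{1}{w} = \frac{1}{\left(- \frac{4949795}{257082}\right) \sqrt{85694}} = - \frac{3 \sqrt{85694}}{4949795}$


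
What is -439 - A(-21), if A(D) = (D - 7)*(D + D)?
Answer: -1615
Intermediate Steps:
A(D) = 2*D*(-7 + D) (A(D) = (-7 + D)*(2*D) = 2*D*(-7 + D))
-439 - A(-21) = -439 - 2*(-21)*(-7 - 21) = -439 - 2*(-21)*(-28) = -439 - 1*1176 = -439 - 1176 = -1615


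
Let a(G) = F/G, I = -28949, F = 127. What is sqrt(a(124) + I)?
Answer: I*sqrt(111276019)/62 ≈ 170.14*I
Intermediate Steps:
a(G) = 127/G
sqrt(a(124) + I) = sqrt(127/124 - 28949) = sqrt(-3589549/124) = I*sqrt(111276019)/62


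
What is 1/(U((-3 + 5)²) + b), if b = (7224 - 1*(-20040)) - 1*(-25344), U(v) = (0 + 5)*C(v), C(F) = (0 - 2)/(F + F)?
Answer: 4/210427 ≈ 1.9009e-5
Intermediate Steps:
C(F) = -1/F (C(F) = -2*1/(2*F) = -1/F)
U(v) = -5/v (U(v) = (0 + 5)*(-1/v) = 5*(-1/v) = -5/v)
b = 52608 (b = (7224 + 20040) + 25344 = 27264 + 25344 = 52608)
1/(U((-3 + 5)²) + b) = 1/(-5/(-3 + 5)² + 52608) = 1/(-5/(2²) + 52608) = 1/(-5/4 + 52608) = 1/(210427/4) = 4/210427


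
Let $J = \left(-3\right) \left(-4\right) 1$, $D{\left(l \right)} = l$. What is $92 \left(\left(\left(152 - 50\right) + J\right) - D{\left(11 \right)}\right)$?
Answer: $9476$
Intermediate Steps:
$J = 12$ ($J = 12 \cdot 1 = 12$)
$92 \left(\left(\left(152 - 50\right) + J\right) - D{\left(11 \right)}\right) = 92 \left(\left(\left(152 - 50\right) + 12\right) - 11\right) = 92 \left(\left(102 + 12\right) - 11\right) = 92 \left(114 - 11\right) = 92 \cdot 103 = 9476$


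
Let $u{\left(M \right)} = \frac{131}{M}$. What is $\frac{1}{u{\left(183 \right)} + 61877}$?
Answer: $\frac{183}{11323622} \approx 1.6161 \cdot 10^{-5}$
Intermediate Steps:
$\frac{1}{u{\left(183 \right)} + 61877} = \frac{1}{\frac{131}{183} + 61877} = \frac{1}{\frac{11323622}{183}} = \frac{183}{11323622}$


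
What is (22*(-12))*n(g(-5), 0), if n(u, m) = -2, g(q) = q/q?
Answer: 528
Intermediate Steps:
g(q) = 1
(22*(-12))*n(g(-5), 0) = (22*(-12))*(-2) = -264*(-2) = 528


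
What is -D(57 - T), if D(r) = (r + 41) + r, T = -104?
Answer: -363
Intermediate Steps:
D(r) = 41 + 2*r (D(r) = (41 + r) + r = 41 + 2*r)
-D(57 - T) = -(41 + 2*(57 - 1*(-104))) = -(41 + 2*(57 + 104)) = -(41 + 2*161) = -(41 + 322) = -1*363 = -363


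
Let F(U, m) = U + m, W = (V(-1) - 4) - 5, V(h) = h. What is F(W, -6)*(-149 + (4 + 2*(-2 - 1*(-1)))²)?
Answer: 2320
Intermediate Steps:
W = -10 (W = (-1 - 4) - 5 = -5 - 5 = -10)
F(W, -6)*(-149 + (4 + 2*(-2 - 1*(-1)))²) = (-10 - 6)*(-149 + (4 + 2*(-2 - 1*(-1)))²) = -16*(-149 + (4 + 2*(-2 + 1))²) = -16*(-149 + (4 + 2*(-1))²) = -16*(-149 + (4 - 2)²) = -16*(-149 + 2²) = -16*(-149 + 4) = -16*(-145) = 2320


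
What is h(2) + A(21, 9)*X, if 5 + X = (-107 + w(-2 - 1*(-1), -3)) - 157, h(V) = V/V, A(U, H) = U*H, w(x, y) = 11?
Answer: -48761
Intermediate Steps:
A(U, H) = H*U
h(V) = 1
X = -258 (X = -5 + ((-107 + 11) - 157) = -5 + (-96 - 157) = -5 - 253 = -258)
h(2) + A(21, 9)*X = 1 + (9*21)*(-258) = 1 + 189*(-258) = 1 - 48762 = -48761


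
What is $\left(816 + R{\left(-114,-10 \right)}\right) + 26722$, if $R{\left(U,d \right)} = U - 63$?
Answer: $27361$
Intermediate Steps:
$R{\left(U,d \right)} = -63 + U$
$\left(816 + R{\left(-114,-10 \right)}\right) + 26722 = \left(816 - 177\right) + 26722 = 639 + 26722 = 27361$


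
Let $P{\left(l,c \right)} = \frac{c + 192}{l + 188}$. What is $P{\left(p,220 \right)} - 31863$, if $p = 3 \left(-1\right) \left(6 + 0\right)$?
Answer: $- \frac{2708149}{85} \approx -31861.0$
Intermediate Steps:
$p = -18$ ($p = \left(-3\right) 6 = -18$)
$P{\left(l,c \right)} = \frac{192 + c}{188 + l}$
$P{\left(p,220 \right)} - 31863 = \frac{192 + 220}{188 - 18} - 31863 = \frac{1}{170} \cdot 412 - 31863 = \frac{206}{85} - 31863 = - \frac{2708149}{85}$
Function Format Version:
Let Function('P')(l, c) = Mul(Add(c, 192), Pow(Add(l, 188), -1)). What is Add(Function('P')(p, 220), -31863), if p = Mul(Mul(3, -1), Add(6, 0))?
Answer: Rational(-2708149, 85) ≈ -31861.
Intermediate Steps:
p = -18 (p = Mul(-3, 6) = -18)
Function('P')(l, c) = Mul(Pow(Add(188, l), -1), Add(192, c)) (Function('P')(l, c) = Mul(Add(192, c), Pow(Add(188, l), -1)) = Mul(Pow(Add(188, l), -1), Add(192, c)))
Add(Function('P')(p, 220), -31863) = Add(Mul(Pow(Add(188, -18), -1), Add(192, 220)), -31863) = Add(Mul(Pow(170, -1), 412), -31863) = Add(Mul(Rational(1, 170), 412), -31863) = Add(Rational(206, 85), -31863) = Rational(-2708149, 85)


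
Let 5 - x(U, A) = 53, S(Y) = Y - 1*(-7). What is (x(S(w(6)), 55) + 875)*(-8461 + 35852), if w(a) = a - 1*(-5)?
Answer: 22652357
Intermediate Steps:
w(a) = 5 + a (w(a) = a + 5 = 5 + a)
S(Y) = 7 + Y (S(Y) = Y + 7 = 7 + Y)
x(U, A) = -48 (x(U, A) = 5 - 1*53 = 5 - 53 = -48)
(x(S(w(6)), 55) + 875)*(-8461 + 35852) = (-48 + 875)*(-8461 + 35852) = 827*27391 = 22652357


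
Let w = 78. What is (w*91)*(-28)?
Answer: -198744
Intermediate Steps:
(w*91)*(-28) = (78*91)*(-28) = 7098*(-28) = -198744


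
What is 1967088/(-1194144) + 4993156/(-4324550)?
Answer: -150722059259/53793077450 ≈ -2.8019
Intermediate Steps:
1967088/(-1194144) + 4993156/(-4324550) = 1967088*(-1/1194144) + 4993156*(-1/4324550) = -40981/24878 - 2496578/2162275 = -150722059259/53793077450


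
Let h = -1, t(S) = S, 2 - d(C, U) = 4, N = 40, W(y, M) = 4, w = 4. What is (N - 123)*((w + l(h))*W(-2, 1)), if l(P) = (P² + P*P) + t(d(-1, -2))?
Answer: -1328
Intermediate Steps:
d(C, U) = -2 (d(C, U) = 2 - 1*4 = 2 - 4 = -2)
l(P) = -2 + 2*P² (l(P) = (P² + P*P) - 2 = (P² + P²) - 2 = 2*P² - 2 = -2 + 2*P²)
(N - 123)*((w + l(h))*W(-2, 1)) = (40 - 123)*((4 + (-2 + 2*(-1)²))*4) = -83*(4 + (-2 + 2*1))*4 = -83*(4 + (-2 + 2))*4 = -83*(4 + 0)*4 = -332*4 = -83*16 = -1328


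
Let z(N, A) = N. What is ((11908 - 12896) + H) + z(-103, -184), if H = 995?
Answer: -96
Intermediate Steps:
((11908 - 12896) + H) + z(-103, -184) = ((11908 - 12896) + 995) - 103 = (-988 + 995) - 103 = 7 - 103 = -96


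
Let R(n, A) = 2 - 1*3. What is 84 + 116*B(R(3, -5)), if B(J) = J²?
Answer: 200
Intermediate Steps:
R(n, A) = -1 (R(n, A) = 2 - 3 = -1)
84 + 116*B(R(3, -5)) = 84 + 116*(-1)² = 84 + 116*1 = 84 + 116 = 200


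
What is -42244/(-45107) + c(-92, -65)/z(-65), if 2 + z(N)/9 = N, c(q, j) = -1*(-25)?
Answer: 24345457/27199521 ≈ 0.89507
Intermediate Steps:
c(q, j) = 25
z(N) = -18 + 9*N
-42244/(-45107) + c(-92, -65)/z(-65) = -42244/(-45107) + 25/(-18 + 9*(-65)) = -42244*(-1/45107) + 25/(-18 - 585) = 42244/45107 + 25/(-603) = 42244/45107 + 25*(-1/603) = 42244/45107 - 25/603 = 24345457/27199521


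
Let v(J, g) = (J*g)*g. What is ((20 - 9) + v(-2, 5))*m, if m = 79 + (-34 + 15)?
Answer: -2340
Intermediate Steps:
m = 60 (m = 79 - 19 = 60)
v(J, g) = J*g²
((20 - 9) + v(-2, 5))*m = ((20 - 9) - 2*5²)*60 = (11 - 2*25)*60 = (11 - 50)*60 = -39*60 = -2340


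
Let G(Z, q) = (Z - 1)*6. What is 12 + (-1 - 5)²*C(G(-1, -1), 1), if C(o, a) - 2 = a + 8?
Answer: 408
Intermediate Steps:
G(Z, q) = -6 + 6*Z (G(Z, q) = (-1 + Z)*6 = -6 + 6*Z)
C(o, a) = 10 + a (C(o, a) = 2 + (a + 8) = 2 + (8 + a) = 10 + a)
12 + (-1 - 5)²*C(G(-1, -1), 1) = 12 + (-1 - 5)²*(10 + 1) = 12 + (-6)²*11 = 12 + 36*11 = 12 + 396 = 408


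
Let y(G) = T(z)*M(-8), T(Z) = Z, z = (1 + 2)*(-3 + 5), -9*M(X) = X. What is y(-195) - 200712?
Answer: -602120/3 ≈ -2.0071e+5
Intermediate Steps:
M(X) = -X/9
z = 6 (z = 3*2 = 6)
y(G) = 16/3 (y(G) = 6*(-⅑*(-8)) = 6*(8/9) = 16/3)
y(-195) - 200712 = 16/3 - 200712 = -602120/3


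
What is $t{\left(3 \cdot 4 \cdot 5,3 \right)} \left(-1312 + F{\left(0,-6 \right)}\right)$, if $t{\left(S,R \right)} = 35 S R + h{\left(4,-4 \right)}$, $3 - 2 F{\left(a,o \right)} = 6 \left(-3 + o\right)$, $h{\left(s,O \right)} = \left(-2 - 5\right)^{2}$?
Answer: $- \frac{16297883}{2} \approx -8.1489 \cdot 10^{6}$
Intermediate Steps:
$h{\left(s,O \right)} = 49$ ($h{\left(s,O \right)} = \left(-7\right)^{2} = 49$)
$F{\left(a,o \right)} = \frac{21}{2} - 3 o$ ($F{\left(a,o \right)} = \frac{3}{2} - \frac{6 \left(-3 + o\right)}{2} = \frac{3}{2} - \frac{-18 + 6 o}{2} = \frac{3}{2} - \left(-9 + 3 o\right) = \frac{21}{2} - 3 o$)
$t{\left(S,R \right)} = 49 + 35 R S$ ($t{\left(S,R \right)} = 35 S R + 49 = 35 R S + 49 = 49 + 35 R S$)
$t{\left(3 \cdot 4 \cdot 5,3 \right)} \left(-1312 + F{\left(0,-6 \right)}\right) = \left(49 + 35 \cdot 3 \cdot 3 \cdot 4 \cdot 5\right) \left(-1312 + \left(\frac{21}{2} - -18\right)\right) = \left(49 + 35 \cdot 3 \cdot 12 \cdot 5\right) \left(-1312 + \left(\frac{21}{2} + 18\right)\right) = \left(49 + 35 \cdot 3 \cdot 60\right) \left(-1312 + \frac{57}{2}\right) = \left(49 + 6300\right) \left(- \frac{2567}{2}\right) = 6349 \left(- \frac{2567}{2}\right) = - \frac{16297883}{2}$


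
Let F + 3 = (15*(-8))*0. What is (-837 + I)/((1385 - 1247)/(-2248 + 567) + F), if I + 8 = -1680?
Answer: 4244525/5181 ≈ 819.25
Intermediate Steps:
I = -1688 (I = -8 - 1680 = -1688)
F = -3 (F = -3 + (15*(-8))*0 = -3 - 120*0 = -3 + 0 = -3)
(-837 + I)/((1385 - 1247)/(-2248 + 567) + F) = (-837 - 1688)/((1385 - 1247)/(-2248 + 567) - 3) = -2525/(138/(-1681) - 3) = -2525/(138*(-1/1681) - 3) = -2525/(-138/1681 - 3) = -2525/(-5181/1681) = -2525*(-1681/5181) = 4244525/5181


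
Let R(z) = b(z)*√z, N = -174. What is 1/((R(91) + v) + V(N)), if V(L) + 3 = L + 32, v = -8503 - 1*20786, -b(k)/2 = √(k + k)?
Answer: -14717/433147054 + 91*√2/433147054 ≈ -3.3680e-5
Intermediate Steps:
b(k) = -2*√2*√k (b(k) = -2*√(k + k) = -2*√2*√k)
v = -29289 (v = -8503 - 20786 = -29289)
R(z) = -2*z*√2 (R(z) = (-2*√2*√z)*√z = -2*z*√2)
V(L) = 29 + L (V(L) = -3 + (L + 32) = -3 + (32 + L) = 29 + L)
1/((R(91) + v) + V(N)) = 1/((-2*91*√2 - 29289) + (29 - 174)) = 1/((-182*√2 - 29289) - 145) = 1/((-29289 - 182*√2) - 145) = 1/(-29434 - 182*√2)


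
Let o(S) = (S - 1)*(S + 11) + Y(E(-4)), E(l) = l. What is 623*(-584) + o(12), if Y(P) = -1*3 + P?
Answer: -363586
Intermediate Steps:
Y(P) = -3 + P
o(S) = -7 + (-1 + S)*(11 + S) (o(S) = (S - 1)*(S + 11) + (-3 - 4) = (-1 + S)*(11 + S) - 7 = -7 + (-1 + S)*(11 + S))
623*(-584) + o(12) = 623*(-584) + (-18 + 12² + 10*12) = -363832 + (-18 + 144 + 120) = -363832 + 246 = -363586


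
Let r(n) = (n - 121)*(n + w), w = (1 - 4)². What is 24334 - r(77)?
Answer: 28118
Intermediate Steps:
w = 9 (w = (-3)² = 9)
r(n) = (-121 + n)*(9 + n) (r(n) = (n - 121)*(n + 9) = (-121 + n)*(9 + n))
24334 - r(77) = 24334 - (-1089 + 77² - 112*77) = 24334 - (-1089 + 5929 - 8624) = 24334 - 1*(-3784) = 24334 + 3784 = 28118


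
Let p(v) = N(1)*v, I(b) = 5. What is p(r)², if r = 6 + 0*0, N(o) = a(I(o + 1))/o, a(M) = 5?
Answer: 900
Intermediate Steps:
N(o) = 5/o
r = 6 (r = 6 + 0 = 6)
p(v) = 5*v (p(v) = (5/1)*v = (5*1)*v = 5*v)
p(r)² = (5*6)² = 30² = 900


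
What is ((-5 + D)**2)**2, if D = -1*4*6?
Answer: 707281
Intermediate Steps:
D = -24 (D = -4*6 = -24)
((-5 + D)**2)**2 = ((-5 - 24)**2)**2 = ((-29)**2)**2 = 841**2 = 707281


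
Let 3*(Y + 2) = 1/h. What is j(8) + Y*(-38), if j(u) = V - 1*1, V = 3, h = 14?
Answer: 1619/21 ≈ 77.095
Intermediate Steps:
Y = -83/42 (Y = -2 + (1/14)/3 = -2 + (1*(1/14))/3 = -2 + (1/3)*(1/14) = -2 + 1/42 = -83/42 ≈ -1.9762)
j(u) = 2 (j(u) = 3 - 1*1 = 3 - 1 = 2)
j(8) + Y*(-38) = 2 - 83/42*(-38) = 2 + 1577/21 = 1619/21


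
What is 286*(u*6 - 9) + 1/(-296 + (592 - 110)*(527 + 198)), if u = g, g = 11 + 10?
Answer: 11683391149/349154 ≈ 33462.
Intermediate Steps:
g = 21
u = 21
286*(u*6 - 9) + 1/(-296 + (592 - 110)*(527 + 198)) = 286*(21*6 - 9) + 1/(-296 + (592 - 110)*(527 + 198)) = 286*(126 - 9) + 1/(-296 + 482*725) = 286*117 + 1/(-296 + 349450) = 33462 + 1/349154 = 11683391149/349154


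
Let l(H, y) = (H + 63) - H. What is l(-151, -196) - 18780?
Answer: -18717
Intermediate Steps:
l(H, y) = 63 (l(H, y) = (63 + H) - H = 63)
l(-151, -196) - 18780 = 63 - 18780 = -18717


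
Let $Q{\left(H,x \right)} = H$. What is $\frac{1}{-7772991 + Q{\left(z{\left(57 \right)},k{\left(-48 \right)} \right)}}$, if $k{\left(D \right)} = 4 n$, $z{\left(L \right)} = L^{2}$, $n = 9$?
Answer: $- \frac{1}{7769742} \approx -1.287 \cdot 10^{-7}$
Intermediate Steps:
$k{\left(D \right)} = 36$ ($k{\left(D \right)} = 4 \cdot 9 = 36$)
$\frac{1}{-7772991 + Q{\left(z{\left(57 \right)},k{\left(-48 \right)} \right)}} = \frac{1}{-7772991 + 57^{2}} = \frac{1}{-7772991 + 3249} = \frac{1}{-7769742} = - \frac{1}{7769742}$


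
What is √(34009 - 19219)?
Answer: √14790 ≈ 121.61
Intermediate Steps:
√(34009 - 19219) = √14790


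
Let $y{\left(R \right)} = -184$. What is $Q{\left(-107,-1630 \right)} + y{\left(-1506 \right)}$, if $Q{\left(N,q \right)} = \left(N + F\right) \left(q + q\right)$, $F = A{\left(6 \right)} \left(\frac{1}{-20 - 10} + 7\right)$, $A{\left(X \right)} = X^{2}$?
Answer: $-468972$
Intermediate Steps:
$F = \frac{1254}{5}$ ($F = 6^{2} \left(\frac{1}{-20 - 10} + 7\right) = 36 \left(\frac{1}{-30} + 7\right) = 36 \left(- \frac{1}{30} + 7\right) = 36 \cdot \frac{209}{30} = \frac{1254}{5} \approx 250.8$)
$Q{\left(N,q \right)} = 2 q \left(\frac{1254}{5} + N\right)$ ($Q{\left(N,q \right)} = \left(N + \frac{1254}{5}\right) \left(q + q\right) = \left(\frac{1254}{5} + N\right) 2 q = 2 q \left(\frac{1254}{5} + N\right)$)
$Q{\left(-107,-1630 \right)} + y{\left(-1506 \right)} = \frac{2}{5} \left(-1630\right) \left(1254 + 5 \left(-107\right)\right) - 184 = \frac{2}{5} \left(-1630\right) \left(1254 - 535\right) - 184 = \frac{2}{5} \left(-1630\right) 719 - 184 = -468788 - 184 = -468972$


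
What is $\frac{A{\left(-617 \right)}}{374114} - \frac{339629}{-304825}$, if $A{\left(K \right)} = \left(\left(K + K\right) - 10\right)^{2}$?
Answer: $\frac{299393812453}{57019650025} \approx 5.2507$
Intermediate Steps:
$A{\left(K \right)} = \left(-10 + 2 K\right)^{2}$ ($A{\left(K \right)} = \left(2 K - 10\right)^{2} = \left(-10 + 2 K\right)^{2}$)
$\frac{A{\left(-617 \right)}}{374114} - \frac{339629}{-304825} = \frac{4 \left(-5 - 617\right)^{2}}{374114} - \frac{339629}{-304825} = 4 \left(-622\right)^{2} \cdot \frac{1}{374114} - - \frac{339629}{304825} = 4 \cdot 386884 \cdot \frac{1}{374114} + \frac{339629}{304825} = 1547536 \cdot \frac{1}{374114} + \frac{339629}{304825} = \frac{773768}{187057} + \frac{339629}{304825} = \frac{299393812453}{57019650025}$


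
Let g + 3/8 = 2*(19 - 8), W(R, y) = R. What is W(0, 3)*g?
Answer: 0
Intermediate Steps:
g = 173/8 (g = -3/8 + 2*(19 - 8) = -3/8 + 2*11 = -3/8 + 22 = 173/8 ≈ 21.625)
W(0, 3)*g = 0*(173/8) = 0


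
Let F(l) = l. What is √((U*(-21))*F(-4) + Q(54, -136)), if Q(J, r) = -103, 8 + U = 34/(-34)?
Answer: I*√859 ≈ 29.309*I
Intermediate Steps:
U = -9 (U = -8 + 34/(-34) = -8 + 34*(-1/34) = -8 - 1 = -9)
√((U*(-21))*F(-4) + Q(54, -136)) = √(-9*(-21)*(-4) - 103) = √(189*(-4) - 103) = √(-756 - 103) = √(-859) = I*√859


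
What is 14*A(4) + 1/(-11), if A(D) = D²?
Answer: 2463/11 ≈ 223.91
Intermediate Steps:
14*A(4) + 1/(-11) = 14*4² + 1/(-11) = 14*16 - 1/11 = 224 - 1/11 = 2463/11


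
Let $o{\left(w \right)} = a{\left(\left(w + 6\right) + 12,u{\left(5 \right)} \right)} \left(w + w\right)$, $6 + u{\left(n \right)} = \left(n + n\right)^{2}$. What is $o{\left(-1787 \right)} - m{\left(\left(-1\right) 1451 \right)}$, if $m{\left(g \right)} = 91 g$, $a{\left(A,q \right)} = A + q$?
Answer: $6118491$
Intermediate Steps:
$u{\left(n \right)} = -6 + 4 n^{2}$ ($u{\left(n \right)} = -6 + \left(n + n\right)^{2} = -6 + \left(2 n\right)^{2} = -6 + 4 n^{2}$)
$o{\left(w \right)} = 2 w \left(112 + w\right)$ ($o{\left(w \right)} = \left(\left(\left(w + 6\right) + 12\right) - \left(6 - 4 \cdot 5^{2}\right)\right) \left(w + w\right) = \left(\left(\left(6 + w\right) + 12\right) + \left(-6 + 4 \cdot 25\right)\right) 2 w = \left(\left(18 + w\right) + \left(-6 + 100\right)\right) 2 w = \left(\left(18 + w\right) + 94\right) 2 w = \left(112 + w\right) 2 w = 2 w \left(112 + w\right)$)
$o{\left(-1787 \right)} - m{\left(\left(-1\right) 1451 \right)} = 2 \left(-1787\right) \left(112 - 1787\right) - 91 \left(\left(-1\right) 1451\right) = 2 \left(-1787\right) \left(-1675\right) - 91 \left(-1451\right) = 5986450 - -132041 = 5986450 + 132041 = 6118491$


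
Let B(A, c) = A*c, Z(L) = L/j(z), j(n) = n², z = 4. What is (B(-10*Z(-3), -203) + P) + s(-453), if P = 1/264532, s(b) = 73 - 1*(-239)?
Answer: -36307015/529064 ≈ -68.625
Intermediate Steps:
Z(L) = L/16 (Z(L) = L/(4²) = L/16)
s(b) = 312 (s(b) = 73 + 239 = 312)
P = 1/264532 ≈ 3.7803e-6
(B(-10*Z(-3), -203) + P) + s(-453) = (-5*(-3)/8*(-203) + 1/264532) + 312 = (-10*(-3/16)*(-203) + 1/264532) + 312 = ((15/8)*(-203) + 1/264532) + 312 = (-3045/8 + 1/264532) + 312 = -201374983/529064 + 312 = -36307015/529064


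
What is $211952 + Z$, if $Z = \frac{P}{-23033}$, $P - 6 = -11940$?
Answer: $\frac{4881902350}{23033} \approx 2.1195 \cdot 10^{5}$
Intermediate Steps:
$P = -11934$ ($P = 6 - 11940 = -11934$)
$Z = \frac{11934}{23033}$ ($Z = - \frac{11934}{-23033} = \left(-11934\right) \left(- \frac{1}{23033}\right) = \frac{11934}{23033} \approx 0.51813$)
$211952 + Z = 211952 + \frac{11934}{23033} = \frac{4881902350}{23033}$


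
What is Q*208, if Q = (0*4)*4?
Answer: 0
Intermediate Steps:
Q = 0 (Q = 0*4 = 0)
Q*208 = 0*208 = 0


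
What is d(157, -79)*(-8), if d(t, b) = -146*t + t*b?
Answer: 282600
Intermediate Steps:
d(t, b) = -146*t + b*t
d(157, -79)*(-8) = (157*(-146 - 79))*(-8) = (157*(-225))*(-8) = -35325*(-8) = 282600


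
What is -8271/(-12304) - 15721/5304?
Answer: -18695225/8157552 ≈ -2.2918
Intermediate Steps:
-8271/(-12304) - 15721/5304 = -8271*(-1/12304) - 15721*1/5304 = 8271/12304 - 15721/5304 = -18695225/8157552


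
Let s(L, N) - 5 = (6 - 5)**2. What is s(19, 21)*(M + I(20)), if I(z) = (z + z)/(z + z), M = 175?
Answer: 1056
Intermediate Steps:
I(z) = 1 (I(z) = (2*z)/((2*z)) = (2*z)*(1/(2*z)) = 1)
s(L, N) = 6 (s(L, N) = 5 + (6 - 5)**2 = 5 + 1**2 = 5 + 1 = 6)
s(19, 21)*(M + I(20)) = 6*(175 + 1) = 6*176 = 1056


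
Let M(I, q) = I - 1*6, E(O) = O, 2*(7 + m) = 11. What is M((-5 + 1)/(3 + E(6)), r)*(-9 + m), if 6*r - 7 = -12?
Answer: 203/3 ≈ 67.667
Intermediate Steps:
m = -3/2 (m = -7 + (1/2)*11 = -7 + 11/2 = -3/2 ≈ -1.5000)
r = -5/6 (r = 7/6 + (1/6)*(-12) = 7/6 - 2 = -5/6 ≈ -0.83333)
M(I, q) = -6 + I (M(I, q) = I - 6 = -6 + I)
M((-5 + 1)/(3 + E(6)), r)*(-9 + m) = (-6 + (-5 + 1)/(3 + 6))*(-9 - 3/2) = (-6 - 4/9)*(-21/2) = -58/9*(-21/2) = 203/3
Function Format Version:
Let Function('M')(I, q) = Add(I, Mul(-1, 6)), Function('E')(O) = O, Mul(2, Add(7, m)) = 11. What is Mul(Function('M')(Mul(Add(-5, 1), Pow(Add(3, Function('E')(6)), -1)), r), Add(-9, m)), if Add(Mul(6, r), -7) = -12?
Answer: Rational(203, 3) ≈ 67.667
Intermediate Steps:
m = Rational(-3, 2) (m = Add(-7, Mul(Rational(1, 2), 11)) = Add(-7, Rational(11, 2)) = Rational(-3, 2) ≈ -1.5000)
r = Rational(-5, 6) (r = Add(Rational(7, 6), Mul(Rational(1, 6), -12)) = Add(Rational(7, 6), -2) = Rational(-5, 6) ≈ -0.83333)
Function('M')(I, q) = Add(-6, I) (Function('M')(I, q) = Add(I, -6) = Add(-6, I))
Mul(Function('M')(Mul(Add(-5, 1), Pow(Add(3, Function('E')(6)), -1)), r), Add(-9, m)) = Mul(Add(-6, Mul(Add(-5, 1), Pow(Add(3, 6), -1))), Add(-9, Rational(-3, 2))) = Mul(Add(-6, Mul(-4, Pow(9, -1))), Rational(-21, 2)) = Mul(Add(-6, Mul(-4, Rational(1, 9))), Rational(-21, 2)) = Mul(Add(-6, Rational(-4, 9)), Rational(-21, 2)) = Mul(Rational(-58, 9), Rational(-21, 2)) = Rational(203, 3)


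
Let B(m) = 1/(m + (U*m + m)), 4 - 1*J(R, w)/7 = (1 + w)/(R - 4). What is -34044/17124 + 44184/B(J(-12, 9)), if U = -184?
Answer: -371509712135/1427 ≈ -2.6034e+8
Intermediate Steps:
J(R, w) = 28 - 7*(1 + w)/(-4 + R) (J(R, w) = 28 - 7*(1 + w)/(R - 4) = 28 - 7*(1 + w)/(-4 + R))
B(m) = -1/(182*m) (B(m) = 1/(m + (-184*m + m)) = 1/(m - 183*m) = 1/(-182*m) = -1/(182*m))
-34044/17124 + 44184/B(J(-12, 9)) = -34044/17124 + 44184/((-(-4 - 12)/(7*(-17 - 1*9 + 4*(-12)))/182)) = -34044*1/17124 + 44184/((-(-16/(7*(-17 - 9 - 48)))/182)) = -2837/1427 + 44184/((-1/(182*(7*(-1/16)*(-74))))) = -2837/1427 + 44184/((-1/(182*259/8))) = -2837/1427 + 44184/((-1/182*8/259)) = -2837/1427 + 44184/(-4/23569) = -2837/1427 + 44184*(-23569/4) = -2837/1427 - 260343174 = -371509712135/1427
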